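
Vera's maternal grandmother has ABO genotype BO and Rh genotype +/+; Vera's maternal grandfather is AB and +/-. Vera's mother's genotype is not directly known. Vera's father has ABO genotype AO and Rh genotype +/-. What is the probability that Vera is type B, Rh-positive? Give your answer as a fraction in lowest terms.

7/32

Vera's mother's ABO genotype from BO × AB: 1/4 AB, 1/4 AO, 1/4 BB, 1/4 BO.
Crossing each possibility with the father AO and summing P(type B): 1/4·1/4 + 1/4·0 + 1/4·1/2 + 1/4·1/4 = 1/4.
Similarly for Rh via the mother's Rh distribution: P(Rh+) = 7/8.
Independent loci: 1/4 × 7/8 = 7/32.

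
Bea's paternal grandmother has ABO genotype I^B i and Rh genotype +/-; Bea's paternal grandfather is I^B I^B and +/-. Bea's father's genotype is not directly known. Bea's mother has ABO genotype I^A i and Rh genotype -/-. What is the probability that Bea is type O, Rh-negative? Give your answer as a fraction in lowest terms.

1/16

Bea's father's ABO genotype from I^B i × I^B I^B: 1/2 I^B I^B, 1/2 I^B i.
Crossing each possibility with the mother I^A i and summing P(type O): 1/2·0 + 1/2·1/4 = 1/8.
Similarly for Rh via the father's Rh distribution: P(Rh-) = 1/2.
Independent loci: 1/8 × 1/2 = 1/16.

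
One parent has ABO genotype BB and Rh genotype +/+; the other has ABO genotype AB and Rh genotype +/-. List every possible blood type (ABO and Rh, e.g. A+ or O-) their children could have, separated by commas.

Gametes from BB × AB give offspring ABO genotypes AB, BB, i.e. phenotypes B, AB.
Rh cross +/+ × +/- → phenotypes Rh+.
Combining independently: B+, AB+.

B+, AB+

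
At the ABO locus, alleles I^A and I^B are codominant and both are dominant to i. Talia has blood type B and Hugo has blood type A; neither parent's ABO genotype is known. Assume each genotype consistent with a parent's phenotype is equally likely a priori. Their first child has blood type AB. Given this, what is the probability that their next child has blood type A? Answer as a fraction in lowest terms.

5/36

Possible genotypes: Talia ∈ {I^B I^B, I^B i}; Hugo ∈ {I^A I^A, I^A i}.
Weight each parental genotype pair by prior × P(type-AB child):
  I^B I^B × I^A I^A: posterior weight 4/9; P(next child type A) = 0.
  I^B I^B × I^A i: posterior weight 2/9; P(next child type A) = 0.
  I^B i × I^A I^A: posterior weight 2/9; P(next child type A) = 1/2.
  I^B i × I^A i: posterior weight 1/9; P(next child type A) = 1/4.
Weighted sum = 5/36.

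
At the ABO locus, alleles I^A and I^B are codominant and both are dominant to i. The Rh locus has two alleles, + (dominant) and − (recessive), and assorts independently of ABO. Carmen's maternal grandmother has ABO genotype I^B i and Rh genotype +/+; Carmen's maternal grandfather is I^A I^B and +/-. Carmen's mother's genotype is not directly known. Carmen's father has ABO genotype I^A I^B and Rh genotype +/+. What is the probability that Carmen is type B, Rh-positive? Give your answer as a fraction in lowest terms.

Carmen's mother's ABO genotype from I^B i × I^A I^B: 1/4 I^A I^B, 1/4 I^A i, 1/4 I^B I^B, 1/4 I^B i.
Crossing each possibility with the father I^A I^B and summing P(type B): 1/4·1/4 + 1/4·1/4 + 1/4·1/2 + 1/4·1/2 = 3/8.
Similarly for Rh via the mother's Rh distribution: P(Rh+) = 1.
Independent loci: 3/8 × 1 = 3/8.

3/8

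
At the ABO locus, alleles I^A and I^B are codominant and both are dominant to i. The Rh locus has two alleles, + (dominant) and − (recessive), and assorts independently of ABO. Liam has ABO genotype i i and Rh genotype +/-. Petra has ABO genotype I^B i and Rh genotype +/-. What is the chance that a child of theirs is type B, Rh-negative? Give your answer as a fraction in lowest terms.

ABO cross i i × I^B i → offspring phenotypes: 1/2 O, 1/2 B.
Rh cross +/- × +/- → 3/4 Rh+, 1/4 Rh-.
Independent loci: P(type B, Rh-negative) = 1/2 × 1/4 = 1/8.

1/8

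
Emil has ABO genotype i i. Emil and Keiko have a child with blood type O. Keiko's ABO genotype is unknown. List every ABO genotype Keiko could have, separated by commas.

For each candidate genotype of Keiko, check whether crossing it with i i can produce every observed child phenotype.
  I^A I^A → possible child types {A} ✗
  I^A I^B → possible child types {A, B} ✗
  I^A i → possible child types {O, A} ✓
  I^B I^B → possible child types {B} ✗
  I^B i → possible child types {O, B} ✓
  i i → possible child types {O} ✓

I^A i, I^B i, i i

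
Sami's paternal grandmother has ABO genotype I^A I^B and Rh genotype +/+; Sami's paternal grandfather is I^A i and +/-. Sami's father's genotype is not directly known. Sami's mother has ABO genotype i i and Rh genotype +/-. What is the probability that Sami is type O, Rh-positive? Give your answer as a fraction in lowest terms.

Sami's father's ABO genotype from I^A I^B × I^A i: 1/4 I^A I^A, 1/4 I^A I^B, 1/4 I^A i, 1/4 I^B i.
Crossing each possibility with the mother i i and summing P(type O): 1/4·0 + 1/4·0 + 1/4·1/2 + 1/4·1/2 = 1/4.
Similarly for Rh via the father's Rh distribution: P(Rh+) = 7/8.
Independent loci: 1/4 × 7/8 = 7/32.

7/32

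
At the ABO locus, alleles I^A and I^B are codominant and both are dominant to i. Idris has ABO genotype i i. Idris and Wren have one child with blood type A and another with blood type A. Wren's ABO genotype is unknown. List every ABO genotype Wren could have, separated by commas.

I^A I^A, I^A I^B, I^A i

For each candidate genotype of Wren, check whether crossing it with i i can produce every observed child phenotype.
  I^A I^A → possible child types {A} ✓
  I^A I^B → possible child types {A, B} ✓
  I^A i → possible child types {O, A} ✓
  I^B I^B → possible child types {B} ✗
  I^B i → possible child types {O, B} ✗
  i i → possible child types {O} ✗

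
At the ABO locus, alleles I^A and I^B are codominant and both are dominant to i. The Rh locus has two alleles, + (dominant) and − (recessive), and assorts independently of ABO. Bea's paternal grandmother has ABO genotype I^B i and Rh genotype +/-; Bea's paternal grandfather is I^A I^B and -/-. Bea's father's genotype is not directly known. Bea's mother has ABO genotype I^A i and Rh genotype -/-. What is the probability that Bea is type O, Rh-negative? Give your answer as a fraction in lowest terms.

3/32

Bea's father's ABO genotype from I^B i × I^A I^B: 1/4 I^A I^B, 1/4 I^A i, 1/4 I^B I^B, 1/4 I^B i.
Crossing each possibility with the mother I^A i and summing P(type O): 1/4·0 + 1/4·1/4 + 1/4·0 + 1/4·1/4 = 1/8.
Similarly for Rh via the father's Rh distribution: P(Rh-) = 3/4.
Independent loci: 1/8 × 3/4 = 3/32.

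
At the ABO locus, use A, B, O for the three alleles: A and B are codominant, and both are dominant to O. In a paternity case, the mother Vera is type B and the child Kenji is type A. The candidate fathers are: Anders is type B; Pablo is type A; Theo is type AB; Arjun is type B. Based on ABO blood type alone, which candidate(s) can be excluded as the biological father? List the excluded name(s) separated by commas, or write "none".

A candidate is excluded only if no genotype consistent with his phenotype could produce a type A child with a type B mother.
Anders (type B): no genotype consistent with that phenotype can produce a type-A child with a type-B mother.
Arjun (type B): no genotype consistent with that phenotype can produce a type-A child with a type-B mother.

Anders, Arjun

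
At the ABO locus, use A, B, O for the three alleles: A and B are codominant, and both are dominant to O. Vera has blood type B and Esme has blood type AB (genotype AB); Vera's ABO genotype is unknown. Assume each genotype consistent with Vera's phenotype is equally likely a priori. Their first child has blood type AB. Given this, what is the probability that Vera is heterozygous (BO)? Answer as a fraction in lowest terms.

1/3

Possible genotypes: Vera ∈ {BB, BO}; Esme ∈ {AB}.
Weight each parental genotype pair by prior × P(type-AB child):
  BB × AB: posterior weight 2/3.
  BO × AB: posterior weight 1/3.
Sum the posterior weight over pairs where Vera is BO: 1/3.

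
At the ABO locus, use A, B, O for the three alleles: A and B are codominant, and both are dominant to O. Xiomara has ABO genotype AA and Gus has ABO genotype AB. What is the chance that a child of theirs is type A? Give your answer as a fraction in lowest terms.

ABO cross AA × AB → offspring phenotypes: 1/2 A, 1/2 AB.
So P(type A) = 1/2.

1/2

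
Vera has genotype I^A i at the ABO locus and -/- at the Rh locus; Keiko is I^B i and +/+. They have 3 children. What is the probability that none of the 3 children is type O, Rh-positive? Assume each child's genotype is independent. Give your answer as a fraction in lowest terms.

27/64

ABO cross I^A i × I^B i → 1/4 O, 1/4 A, 1/4 B, 1/4 AB.
Rh cross -/- × +/+ → 1 Rh+; so P(type O, Rh-positive) = 1/4 × 1 = 1/4 per child.
P(not type O, Rh-positive) = 3/4 for one child; (3/4)^3 = 27/64.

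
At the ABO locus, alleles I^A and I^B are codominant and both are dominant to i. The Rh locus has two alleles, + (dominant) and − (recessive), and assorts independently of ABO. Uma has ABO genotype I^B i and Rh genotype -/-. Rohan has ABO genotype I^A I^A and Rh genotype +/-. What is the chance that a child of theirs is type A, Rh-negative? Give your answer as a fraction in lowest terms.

1/4

ABO cross I^B i × I^A I^A → offspring phenotypes: 1/2 A, 1/2 AB.
Rh cross -/- × +/- → 1/2 Rh+, 1/2 Rh-.
Independent loci: P(type A, Rh-negative) = 1/2 × 1/2 = 1/4.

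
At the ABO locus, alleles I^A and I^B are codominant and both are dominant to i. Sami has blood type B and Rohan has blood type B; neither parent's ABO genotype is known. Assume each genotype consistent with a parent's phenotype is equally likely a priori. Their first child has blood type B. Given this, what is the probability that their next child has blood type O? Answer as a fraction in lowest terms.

1/20

Possible genotypes: Sami ∈ {I^B I^B, I^B i}; Rohan ∈ {I^B I^B, I^B i}.
Weight each parental genotype pair by prior × P(type-B child):
  I^B I^B × I^B I^B: posterior weight 4/15; P(next child type O) = 0.
  I^B I^B × I^B i: posterior weight 4/15; P(next child type O) = 0.
  I^B i × I^B I^B: posterior weight 4/15; P(next child type O) = 0.
  I^B i × I^B i: posterior weight 1/5; P(next child type O) = 1/4.
Weighted sum = 1/20.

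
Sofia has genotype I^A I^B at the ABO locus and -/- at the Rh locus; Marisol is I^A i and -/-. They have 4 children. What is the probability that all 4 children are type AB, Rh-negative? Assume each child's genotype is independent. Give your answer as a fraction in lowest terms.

1/256

ABO cross I^A I^B × I^A i → 1/2 A, 1/4 B, 1/4 AB.
Rh cross -/- × -/- → 1 Rh-; so P(type AB, Rh-negative) = 1/4 × 1 = 1/4 per child.
All 4 independent: (1/4)^4 = 1/256.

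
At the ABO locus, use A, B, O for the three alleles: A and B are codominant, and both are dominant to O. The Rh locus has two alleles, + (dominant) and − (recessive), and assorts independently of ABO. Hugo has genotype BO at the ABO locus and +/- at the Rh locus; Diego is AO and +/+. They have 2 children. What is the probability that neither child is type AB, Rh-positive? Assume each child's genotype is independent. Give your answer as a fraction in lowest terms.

9/16

ABO cross BO × AO → 1/4 O, 1/4 A, 1/4 B, 1/4 AB.
Rh cross +/- × +/+ → 1 Rh+; so P(type AB, Rh-positive) = 1/4 × 1 = 1/4 per child.
P(not type AB, Rh-positive) = 3/4 for one child; (3/4)^2 = 9/16.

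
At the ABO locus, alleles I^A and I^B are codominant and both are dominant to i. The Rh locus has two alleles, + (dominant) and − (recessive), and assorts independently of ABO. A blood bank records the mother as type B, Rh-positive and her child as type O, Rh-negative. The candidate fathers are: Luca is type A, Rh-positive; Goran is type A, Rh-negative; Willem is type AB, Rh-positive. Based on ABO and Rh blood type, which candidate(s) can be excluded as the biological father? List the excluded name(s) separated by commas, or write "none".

Willem

A candidate is excluded only if no genotype consistent with his phenotype could produce a type O, Rh-negative child with a type B, Rh-positive mother.
Willem (type AB, Rh+): no genotype consistent with that phenotype can produce a type-O Rh- child with a type-B mother.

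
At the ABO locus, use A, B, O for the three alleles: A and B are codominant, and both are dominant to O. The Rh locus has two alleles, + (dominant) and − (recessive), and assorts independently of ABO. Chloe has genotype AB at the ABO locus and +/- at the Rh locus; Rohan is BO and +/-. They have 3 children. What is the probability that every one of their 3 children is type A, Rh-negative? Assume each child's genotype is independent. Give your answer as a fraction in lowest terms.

ABO cross AB × BO → 1/4 A, 1/2 B, 1/4 AB.
Rh cross +/- × +/- → 3/4 Rh+, 1/4 Rh-; so P(type A, Rh-negative) = 1/4 × 1/4 = 1/16 per child.
All 3 independent: (1/16)^3 = 1/4096.

1/4096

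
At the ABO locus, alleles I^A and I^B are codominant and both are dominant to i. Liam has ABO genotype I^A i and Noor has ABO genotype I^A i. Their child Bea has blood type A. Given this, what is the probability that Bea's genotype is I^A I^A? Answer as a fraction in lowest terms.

1/3

Cross I^A i × I^A i → 1/4 I^A I^A, 1/2 I^A i, 1/4 i i.
Type-A genotypes among offspring: I^A I^A (1/4), I^A i (1/2); total 3/4.
P(I^A I^A | type A) = (1/4) / (3/4) = 1/3.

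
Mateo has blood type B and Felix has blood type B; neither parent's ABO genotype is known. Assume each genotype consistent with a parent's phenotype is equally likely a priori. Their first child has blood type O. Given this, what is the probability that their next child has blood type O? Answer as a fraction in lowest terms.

Possible genotypes: Mateo ∈ {BB, BO}; Felix ∈ {BB, BO}.
Weight each parental genotype pair by prior × P(type-O child):
  BO × BO: posterior weight 1; P(next child type O) = 1/4.
Weighted sum = 1/4.

1/4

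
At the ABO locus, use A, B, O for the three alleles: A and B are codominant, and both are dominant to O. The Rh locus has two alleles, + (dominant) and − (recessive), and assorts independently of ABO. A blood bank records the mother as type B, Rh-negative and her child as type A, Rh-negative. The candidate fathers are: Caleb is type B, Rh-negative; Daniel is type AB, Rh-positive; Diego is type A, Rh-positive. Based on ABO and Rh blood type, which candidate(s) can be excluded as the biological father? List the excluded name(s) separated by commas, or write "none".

Caleb

A candidate is excluded only if no genotype consistent with his phenotype could produce a type A, Rh-negative child with a type B, Rh-negative mother.
Caleb (type B, Rh-): no genotype consistent with that phenotype can produce a type-A Rh- child with a type-B mother.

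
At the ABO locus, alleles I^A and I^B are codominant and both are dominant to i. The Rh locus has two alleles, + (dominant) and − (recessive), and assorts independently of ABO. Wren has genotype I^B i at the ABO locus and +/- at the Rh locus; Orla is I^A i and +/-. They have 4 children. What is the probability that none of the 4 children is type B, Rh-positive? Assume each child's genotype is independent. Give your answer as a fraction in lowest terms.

28561/65536

ABO cross I^B i × I^A i → 1/4 O, 1/4 A, 1/4 B, 1/4 AB.
Rh cross +/- × +/- → 3/4 Rh+, 1/4 Rh-; so P(type B, Rh-positive) = 1/4 × 3/4 = 3/16 per child.
P(not type B, Rh-positive) = 13/16 for one child; (13/16)^4 = 28561/65536.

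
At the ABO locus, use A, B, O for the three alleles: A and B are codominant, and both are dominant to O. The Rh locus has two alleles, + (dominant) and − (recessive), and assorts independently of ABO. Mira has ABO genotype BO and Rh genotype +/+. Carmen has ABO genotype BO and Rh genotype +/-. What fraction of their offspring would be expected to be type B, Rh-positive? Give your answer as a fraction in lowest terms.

ABO cross BO × BO → offspring phenotypes: 1/4 O, 3/4 B.
Rh cross +/+ × +/- → 1 Rh+.
Independent loci: P(type B, Rh-positive) = 3/4 × 1 = 3/4.

3/4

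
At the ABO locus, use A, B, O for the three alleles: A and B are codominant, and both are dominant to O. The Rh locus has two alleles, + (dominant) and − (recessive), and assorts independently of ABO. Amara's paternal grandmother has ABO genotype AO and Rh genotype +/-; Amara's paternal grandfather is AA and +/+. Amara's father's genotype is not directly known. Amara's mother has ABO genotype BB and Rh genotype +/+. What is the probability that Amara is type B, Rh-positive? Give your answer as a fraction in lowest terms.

1/4

Amara's father's ABO genotype from AO × AA: 1/2 AA, 1/2 AO.
Crossing each possibility with the mother BB and summing P(type B): 1/2·0 + 1/2·1/2 = 1/4.
Similarly for Rh via the father's Rh distribution: P(Rh+) = 1.
Independent loci: 1/4 × 1 = 1/4.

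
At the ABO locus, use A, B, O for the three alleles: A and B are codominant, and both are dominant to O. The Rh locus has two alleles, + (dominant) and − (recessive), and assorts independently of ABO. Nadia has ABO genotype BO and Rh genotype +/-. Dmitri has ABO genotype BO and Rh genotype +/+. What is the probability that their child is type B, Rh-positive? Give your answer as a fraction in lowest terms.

3/4

ABO cross BO × BO → offspring phenotypes: 1/4 O, 3/4 B.
Rh cross +/- × +/+ → 1 Rh+.
Independent loci: P(type B, Rh-positive) = 3/4 × 1 = 3/4.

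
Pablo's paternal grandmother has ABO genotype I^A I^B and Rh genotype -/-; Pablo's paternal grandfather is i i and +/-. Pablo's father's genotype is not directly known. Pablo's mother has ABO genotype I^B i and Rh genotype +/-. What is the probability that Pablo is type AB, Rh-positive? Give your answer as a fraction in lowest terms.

5/64

Pablo's father's ABO genotype from I^A I^B × i i: 1/2 I^A i, 1/2 I^B i.
Crossing each possibility with the mother I^B i and summing P(type AB): 1/2·1/4 + 1/2·0 = 1/8.
Similarly for Rh via the father's Rh distribution: P(Rh+) = 5/8.
Independent loci: 1/8 × 5/8 = 5/64.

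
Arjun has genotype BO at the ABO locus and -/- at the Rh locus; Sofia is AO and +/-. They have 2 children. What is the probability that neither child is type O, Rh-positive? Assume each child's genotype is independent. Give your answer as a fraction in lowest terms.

ABO cross BO × AO → 1/4 O, 1/4 A, 1/4 B, 1/4 AB.
Rh cross -/- × +/- → 1/2 Rh+, 1/2 Rh-; so P(type O, Rh-positive) = 1/4 × 1/2 = 1/8 per child.
P(not type O, Rh-positive) = 7/8 for one child; (7/8)^2 = 49/64.

49/64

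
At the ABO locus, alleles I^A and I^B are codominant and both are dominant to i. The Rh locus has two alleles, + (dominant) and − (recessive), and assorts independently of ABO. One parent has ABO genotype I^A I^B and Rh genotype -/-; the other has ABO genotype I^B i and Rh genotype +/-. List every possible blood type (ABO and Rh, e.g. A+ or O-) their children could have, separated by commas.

Gametes from I^A I^B × I^B i give offspring ABO genotypes I^A I^B, I^A i, I^B I^B, I^B i, i.e. phenotypes A, B, AB.
Rh cross -/- × +/- → phenotypes Rh+, Rh-.
Combining independently: A+, A-, B+, B-, AB+, AB-.

A+, A-, B+, B-, AB+, AB-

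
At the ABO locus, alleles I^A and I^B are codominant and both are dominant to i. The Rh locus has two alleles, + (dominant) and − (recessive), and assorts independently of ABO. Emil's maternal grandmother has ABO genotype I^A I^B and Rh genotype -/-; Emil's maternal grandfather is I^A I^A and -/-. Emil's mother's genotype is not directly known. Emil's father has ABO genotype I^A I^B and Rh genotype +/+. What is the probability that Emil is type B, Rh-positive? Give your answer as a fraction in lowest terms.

Emil's mother's ABO genotype from I^A I^B × I^A I^A: 1/2 I^A I^A, 1/2 I^A I^B.
Crossing each possibility with the father I^A I^B and summing P(type B): 1/2·0 + 1/2·1/4 = 1/8.
Similarly for Rh via the mother's Rh distribution: P(Rh+) = 1.
Independent loci: 1/8 × 1 = 1/8.

1/8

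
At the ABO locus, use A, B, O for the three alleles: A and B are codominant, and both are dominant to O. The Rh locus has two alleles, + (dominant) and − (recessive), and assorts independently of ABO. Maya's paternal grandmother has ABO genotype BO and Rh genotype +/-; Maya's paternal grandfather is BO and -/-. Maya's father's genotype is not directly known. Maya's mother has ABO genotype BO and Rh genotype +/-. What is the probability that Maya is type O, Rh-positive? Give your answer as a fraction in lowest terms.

Maya's father's ABO genotype from BO × BO: 1/4 BB, 1/2 BO, 1/4 OO.
Crossing each possibility with the mother BO and summing P(type O): 1/4·0 + 1/2·1/4 + 1/4·1/2 = 1/4.
Similarly for Rh via the father's Rh distribution: P(Rh+) = 5/8.
Independent loci: 1/4 × 5/8 = 5/32.

5/32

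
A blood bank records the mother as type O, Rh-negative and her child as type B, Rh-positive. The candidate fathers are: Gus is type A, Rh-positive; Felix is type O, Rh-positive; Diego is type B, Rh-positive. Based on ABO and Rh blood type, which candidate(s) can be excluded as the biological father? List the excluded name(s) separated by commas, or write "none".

A candidate is excluded only if no genotype consistent with his phenotype could produce a type B, Rh-positive child with a type O, Rh-negative mother.
Gus (type A, Rh+): no genotype consistent with that phenotype can produce a type-B Rh+ child with a type-O mother.
Felix (type O, Rh+): no genotype consistent with that phenotype can produce a type-B Rh+ child with a type-O mother.

Gus, Felix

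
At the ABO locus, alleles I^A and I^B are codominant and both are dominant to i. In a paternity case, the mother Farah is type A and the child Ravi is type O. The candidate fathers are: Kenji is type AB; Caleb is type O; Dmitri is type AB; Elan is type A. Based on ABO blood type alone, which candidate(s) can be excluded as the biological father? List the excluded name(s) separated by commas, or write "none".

Kenji, Dmitri

A candidate is excluded only if no genotype consistent with his phenotype could produce a type O child with a type A mother.
Kenji (type AB): no genotype consistent with that phenotype can produce a type-O child with a type-A mother.
Dmitri (type AB): no genotype consistent with that phenotype can produce a type-O child with a type-A mother.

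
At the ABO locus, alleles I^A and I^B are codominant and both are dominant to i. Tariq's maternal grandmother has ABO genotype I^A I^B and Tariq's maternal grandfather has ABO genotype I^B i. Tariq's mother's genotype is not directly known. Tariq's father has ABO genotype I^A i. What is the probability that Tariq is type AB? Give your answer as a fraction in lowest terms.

Tariq's mother's ABO genotype from I^A I^B × I^B i: 1/4 I^A I^B, 1/4 I^A i, 1/4 I^B I^B, 1/4 I^B i.
Crossing each possibility with the father I^A i and summing P(type AB): 1/4·1/4 + 1/4·0 + 1/4·1/2 + 1/4·1/4 = 1/4.

1/4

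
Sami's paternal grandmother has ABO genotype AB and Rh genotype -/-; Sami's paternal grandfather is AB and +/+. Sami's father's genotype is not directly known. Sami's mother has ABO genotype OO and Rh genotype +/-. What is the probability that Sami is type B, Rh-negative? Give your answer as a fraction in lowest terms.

Sami's father's ABO genotype from AB × AB: 1/4 AA, 1/2 AB, 1/4 BB.
Crossing each possibility with the mother OO and summing P(type B): 1/4·0 + 1/2·1/2 + 1/4·1 = 1/2.
Similarly for Rh via the father's Rh distribution: P(Rh-) = 1/4.
Independent loci: 1/2 × 1/4 = 1/8.

1/8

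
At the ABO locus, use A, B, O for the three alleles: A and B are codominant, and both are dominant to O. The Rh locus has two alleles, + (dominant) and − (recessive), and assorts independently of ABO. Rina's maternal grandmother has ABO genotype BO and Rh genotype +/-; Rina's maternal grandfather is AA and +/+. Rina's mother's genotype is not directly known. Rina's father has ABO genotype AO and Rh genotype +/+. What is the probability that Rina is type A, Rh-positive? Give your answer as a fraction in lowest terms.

5/8

Rina's mother's ABO genotype from BO × AA: 1/2 AB, 1/2 AO.
Crossing each possibility with the father AO and summing P(type A): 1/2·1/2 + 1/2·3/4 = 5/8.
Similarly for Rh via the mother's Rh distribution: P(Rh+) = 1.
Independent loci: 5/8 × 1 = 5/8.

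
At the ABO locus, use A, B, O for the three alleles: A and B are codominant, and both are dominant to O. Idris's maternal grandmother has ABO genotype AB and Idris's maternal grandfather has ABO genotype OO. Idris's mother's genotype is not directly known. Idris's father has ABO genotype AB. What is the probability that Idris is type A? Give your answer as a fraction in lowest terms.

3/8

Idris's mother's ABO genotype from AB × OO: 1/2 AO, 1/2 BO.
Crossing each possibility with the father AB and summing P(type A): 1/2·1/2 + 1/2·1/4 = 3/8.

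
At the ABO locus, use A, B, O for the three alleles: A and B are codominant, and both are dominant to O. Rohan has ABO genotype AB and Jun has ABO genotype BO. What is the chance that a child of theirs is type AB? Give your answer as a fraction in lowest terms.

ABO cross AB × BO → offspring phenotypes: 1/4 A, 1/2 B, 1/4 AB.
So P(type AB) = 1/4.

1/4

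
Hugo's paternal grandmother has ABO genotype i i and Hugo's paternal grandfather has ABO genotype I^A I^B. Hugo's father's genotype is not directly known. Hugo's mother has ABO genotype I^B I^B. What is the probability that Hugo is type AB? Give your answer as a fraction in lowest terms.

Hugo's father's ABO genotype from i i × I^A I^B: 1/2 I^A i, 1/2 I^B i.
Crossing each possibility with the mother I^B I^B and summing P(type AB): 1/2·1/2 + 1/2·0 = 1/4.

1/4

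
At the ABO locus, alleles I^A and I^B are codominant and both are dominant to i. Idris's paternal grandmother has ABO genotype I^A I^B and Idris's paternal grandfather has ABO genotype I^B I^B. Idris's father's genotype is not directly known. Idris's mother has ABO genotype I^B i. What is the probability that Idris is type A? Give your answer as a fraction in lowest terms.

1/8

Idris's father's ABO genotype from I^A I^B × I^B I^B: 1/2 I^A I^B, 1/2 I^B I^B.
Crossing each possibility with the mother I^B i and summing P(type A): 1/2·1/4 + 1/2·0 = 1/8.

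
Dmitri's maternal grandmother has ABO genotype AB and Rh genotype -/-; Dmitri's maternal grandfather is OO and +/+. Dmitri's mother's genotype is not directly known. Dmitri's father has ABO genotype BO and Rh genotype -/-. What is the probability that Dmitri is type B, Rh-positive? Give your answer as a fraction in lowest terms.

Dmitri's mother's ABO genotype from AB × OO: 1/2 AO, 1/2 BO.
Crossing each possibility with the father BO and summing P(type B): 1/2·1/4 + 1/2·3/4 = 1/2.
Similarly for Rh via the mother's Rh distribution: P(Rh+) = 1/2.
Independent loci: 1/2 × 1/2 = 1/4.

1/4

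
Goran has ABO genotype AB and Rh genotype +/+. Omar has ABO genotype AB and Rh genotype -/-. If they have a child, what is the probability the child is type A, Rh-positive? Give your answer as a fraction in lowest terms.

1/4

ABO cross AB × AB → offspring phenotypes: 1/4 A, 1/4 B, 1/2 AB.
Rh cross +/+ × -/- → 1 Rh+.
Independent loci: P(type A, Rh-positive) = 1/4 × 1 = 1/4.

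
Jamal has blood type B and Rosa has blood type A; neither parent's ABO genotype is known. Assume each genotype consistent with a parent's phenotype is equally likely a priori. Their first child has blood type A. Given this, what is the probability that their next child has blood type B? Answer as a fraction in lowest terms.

Possible genotypes: Jamal ∈ {BB, BO}; Rosa ∈ {AA, AO}.
Weight each parental genotype pair by prior × P(type-A child):
  BO × AA: posterior weight 2/3; P(next child type B) = 0.
  BO × AO: posterior weight 1/3; P(next child type B) = 1/4.
Weighted sum = 1/12.

1/12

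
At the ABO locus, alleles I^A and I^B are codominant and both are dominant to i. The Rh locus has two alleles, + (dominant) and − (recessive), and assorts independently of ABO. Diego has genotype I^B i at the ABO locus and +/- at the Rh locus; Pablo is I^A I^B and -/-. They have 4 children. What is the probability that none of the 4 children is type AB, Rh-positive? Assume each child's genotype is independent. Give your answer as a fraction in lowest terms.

2401/4096

ABO cross I^B i × I^A I^B → 1/4 A, 1/2 B, 1/4 AB.
Rh cross +/- × -/- → 1/2 Rh+, 1/2 Rh-; so P(type AB, Rh-positive) = 1/4 × 1/2 = 1/8 per child.
P(not type AB, Rh-positive) = 7/8 for one child; (7/8)^4 = 2401/4096.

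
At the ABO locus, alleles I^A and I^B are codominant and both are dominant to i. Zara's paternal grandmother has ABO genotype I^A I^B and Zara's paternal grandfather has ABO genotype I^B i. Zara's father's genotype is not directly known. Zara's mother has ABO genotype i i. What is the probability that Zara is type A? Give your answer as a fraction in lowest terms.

Zara's father's ABO genotype from I^A I^B × I^B i: 1/4 I^A I^B, 1/4 I^A i, 1/4 I^B I^B, 1/4 I^B i.
Crossing each possibility with the mother i i and summing P(type A): 1/4·1/2 + 1/4·1/2 + 1/4·0 + 1/4·0 = 1/4.

1/4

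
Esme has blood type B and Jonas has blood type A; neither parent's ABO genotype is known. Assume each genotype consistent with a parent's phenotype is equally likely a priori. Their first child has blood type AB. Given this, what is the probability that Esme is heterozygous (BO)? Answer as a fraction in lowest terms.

Possible genotypes: Esme ∈ {BB, BO}; Jonas ∈ {AA, AO}.
Weight each parental genotype pair by prior × P(type-AB child):
  BB × AA: posterior weight 4/9.
  BB × AO: posterior weight 2/9.
  BO × AA: posterior weight 2/9.
  BO × AO: posterior weight 1/9.
Sum the posterior weight over pairs where Esme is BO: 1/3.

1/3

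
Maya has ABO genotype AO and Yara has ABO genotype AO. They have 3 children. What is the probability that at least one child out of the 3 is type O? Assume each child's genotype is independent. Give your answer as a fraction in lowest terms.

37/64

ABO cross AO × AO → 1/4 O, 3/4 A.
So P(type O) = 1/4 per child.
P(none) = (3/4)^3 = 27/64; P(at least one) = 1 − 27/64 = 37/64.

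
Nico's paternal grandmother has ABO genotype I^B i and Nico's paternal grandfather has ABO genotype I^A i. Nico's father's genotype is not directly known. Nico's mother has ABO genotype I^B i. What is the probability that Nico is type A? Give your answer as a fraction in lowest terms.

Nico's father's ABO genotype from I^B i × I^A i: 1/4 I^A I^B, 1/4 I^A i, 1/4 I^B i, 1/4 i i.
Crossing each possibility with the mother I^B i and summing P(type A): 1/4·1/4 + 1/4·1/4 + 1/4·0 + 1/4·0 = 1/8.

1/8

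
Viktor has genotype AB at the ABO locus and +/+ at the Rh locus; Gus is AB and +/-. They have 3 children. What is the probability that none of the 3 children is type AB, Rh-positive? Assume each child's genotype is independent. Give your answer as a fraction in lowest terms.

1/8

ABO cross AB × AB → 1/4 A, 1/4 B, 1/2 AB.
Rh cross +/+ × +/- → 1 Rh+; so P(type AB, Rh-positive) = 1/2 × 1 = 1/2 per child.
P(not type AB, Rh-positive) = 1/2 for one child; (1/2)^3 = 1/8.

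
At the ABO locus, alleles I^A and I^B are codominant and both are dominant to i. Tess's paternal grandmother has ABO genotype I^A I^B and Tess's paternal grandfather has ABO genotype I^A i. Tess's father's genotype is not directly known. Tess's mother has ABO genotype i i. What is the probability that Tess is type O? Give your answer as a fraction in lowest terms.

Tess's father's ABO genotype from I^A I^B × I^A i: 1/4 I^A I^A, 1/4 I^A I^B, 1/4 I^A i, 1/4 I^B i.
Crossing each possibility with the mother i i and summing P(type O): 1/4·0 + 1/4·0 + 1/4·1/2 + 1/4·1/2 = 1/4.

1/4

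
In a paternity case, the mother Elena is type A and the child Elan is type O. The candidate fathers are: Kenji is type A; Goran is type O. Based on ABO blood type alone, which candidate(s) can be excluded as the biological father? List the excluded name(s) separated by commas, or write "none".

A candidate is excluded only if no genotype consistent with his phenotype could produce a type O child with a type A mother.
Every candidate has at least one consistent genotype combination, so none can be excluded.

none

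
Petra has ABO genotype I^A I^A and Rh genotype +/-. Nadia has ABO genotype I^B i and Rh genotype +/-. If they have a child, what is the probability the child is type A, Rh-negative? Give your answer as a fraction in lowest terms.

ABO cross I^A I^A × I^B i → offspring phenotypes: 1/2 A, 1/2 AB.
Rh cross +/- × +/- → 3/4 Rh+, 1/4 Rh-.
Independent loci: P(type A, Rh-negative) = 1/2 × 1/4 = 1/8.

1/8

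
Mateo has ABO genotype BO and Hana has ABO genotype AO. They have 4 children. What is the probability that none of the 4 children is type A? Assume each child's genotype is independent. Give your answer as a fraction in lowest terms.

81/256

ABO cross BO × AO → 1/4 O, 1/4 A, 1/4 B, 1/4 AB.
So P(type A) = 1/4 per child.
P(not type A) = 3/4 for one child; (3/4)^4 = 81/256.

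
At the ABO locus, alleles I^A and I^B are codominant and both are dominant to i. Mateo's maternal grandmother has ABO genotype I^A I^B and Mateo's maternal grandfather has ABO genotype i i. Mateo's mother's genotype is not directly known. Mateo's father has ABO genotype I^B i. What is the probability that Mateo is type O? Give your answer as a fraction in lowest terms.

1/4

Mateo's mother's ABO genotype from I^A I^B × i i: 1/2 I^A i, 1/2 I^B i.
Crossing each possibility with the father I^B i and summing P(type O): 1/2·1/4 + 1/2·1/4 = 1/4.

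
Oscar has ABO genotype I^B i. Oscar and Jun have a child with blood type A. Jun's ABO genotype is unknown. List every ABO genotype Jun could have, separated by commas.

For each candidate genotype of Jun, check whether crossing it with I^B i can produce every observed child phenotype.
  I^A I^A → possible child types {A, AB} ✓
  I^A I^B → possible child types {A, B, AB} ✓
  I^A i → possible child types {O, A, B, AB} ✓
  I^B I^B → possible child types {B} ✗
  I^B i → possible child types {O, B} ✗
  i i → possible child types {O, B} ✗

I^A I^A, I^A I^B, I^A i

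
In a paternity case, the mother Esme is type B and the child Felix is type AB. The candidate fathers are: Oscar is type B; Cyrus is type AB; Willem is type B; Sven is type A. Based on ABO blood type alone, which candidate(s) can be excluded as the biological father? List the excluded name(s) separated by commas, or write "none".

A candidate is excluded only if no genotype consistent with his phenotype could produce a type AB child with a type B mother.
Oscar (type B): no genotype consistent with that phenotype can produce a type-AB child with a type-B mother.
Willem (type B): no genotype consistent with that phenotype can produce a type-AB child with a type-B mother.

Oscar, Willem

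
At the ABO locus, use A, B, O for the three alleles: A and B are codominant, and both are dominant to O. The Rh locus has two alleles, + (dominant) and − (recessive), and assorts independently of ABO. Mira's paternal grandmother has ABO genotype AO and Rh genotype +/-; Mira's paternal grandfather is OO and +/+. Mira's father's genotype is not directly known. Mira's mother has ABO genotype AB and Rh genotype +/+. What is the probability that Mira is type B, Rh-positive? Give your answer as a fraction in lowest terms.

Mira's father's ABO genotype from AO × OO: 1/2 AO, 1/2 OO.
Crossing each possibility with the mother AB and summing P(type B): 1/2·1/4 + 1/2·1/2 = 3/8.
Similarly for Rh via the father's Rh distribution: P(Rh+) = 1.
Independent loci: 3/8 × 1 = 3/8.

3/8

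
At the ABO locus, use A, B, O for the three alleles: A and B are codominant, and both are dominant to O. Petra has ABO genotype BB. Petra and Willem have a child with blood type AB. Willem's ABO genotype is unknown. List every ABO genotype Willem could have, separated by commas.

AA, AB, AO

For each candidate genotype of Willem, check whether crossing it with BB can produce every observed child phenotype.
  AA → possible child types {AB} ✓
  AB → possible child types {B, AB} ✓
  AO → possible child types {B, AB} ✓
  BB → possible child types {B} ✗
  BO → possible child types {B} ✗
  OO → possible child types {B} ✗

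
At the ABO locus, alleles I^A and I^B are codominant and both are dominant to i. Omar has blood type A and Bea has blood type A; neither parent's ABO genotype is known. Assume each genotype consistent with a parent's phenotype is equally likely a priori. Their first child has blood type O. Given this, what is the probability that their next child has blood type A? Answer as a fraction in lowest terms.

3/4

Possible genotypes: Omar ∈ {I^A I^A, I^A i}; Bea ∈ {I^A I^A, I^A i}.
Weight each parental genotype pair by prior × P(type-O child):
  I^A i × I^A i: posterior weight 1; P(next child type A) = 3/4.
Weighted sum = 3/4.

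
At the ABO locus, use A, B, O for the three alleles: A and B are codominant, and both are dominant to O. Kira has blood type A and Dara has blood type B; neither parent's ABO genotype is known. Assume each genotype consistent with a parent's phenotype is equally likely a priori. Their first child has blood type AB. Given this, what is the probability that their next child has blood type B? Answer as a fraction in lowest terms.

Possible genotypes: Kira ∈ {AA, AO}; Dara ∈ {BB, BO}.
Weight each parental genotype pair by prior × P(type-AB child):
  AA × BB: posterior weight 4/9; P(next child type B) = 0.
  AA × BO: posterior weight 2/9; P(next child type B) = 0.
  AO × BB: posterior weight 2/9; P(next child type B) = 1/2.
  AO × BO: posterior weight 1/9; P(next child type B) = 1/4.
Weighted sum = 5/36.

5/36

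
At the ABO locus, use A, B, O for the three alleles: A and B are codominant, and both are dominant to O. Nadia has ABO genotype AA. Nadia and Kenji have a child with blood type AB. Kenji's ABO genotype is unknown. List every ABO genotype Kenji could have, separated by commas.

AB, BB, BO

For each candidate genotype of Kenji, check whether crossing it with AA can produce every observed child phenotype.
  AA → possible child types {A} ✗
  AB → possible child types {A, AB} ✓
  AO → possible child types {A} ✗
  BB → possible child types {AB} ✓
  BO → possible child types {A, AB} ✓
  OO → possible child types {A} ✗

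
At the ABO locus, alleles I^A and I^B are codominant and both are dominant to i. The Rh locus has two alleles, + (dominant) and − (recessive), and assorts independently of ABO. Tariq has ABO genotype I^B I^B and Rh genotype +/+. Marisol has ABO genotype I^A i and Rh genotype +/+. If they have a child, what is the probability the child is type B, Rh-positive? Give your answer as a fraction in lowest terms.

1/2

ABO cross I^B I^B × I^A i → offspring phenotypes: 1/2 B, 1/2 AB.
Rh cross +/+ × +/+ → 1 Rh+.
Independent loci: P(type B, Rh-positive) = 1/2 × 1 = 1/2.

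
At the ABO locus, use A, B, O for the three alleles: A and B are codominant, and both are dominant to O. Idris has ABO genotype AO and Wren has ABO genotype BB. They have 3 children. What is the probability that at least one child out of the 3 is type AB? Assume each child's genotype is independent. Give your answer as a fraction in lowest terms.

7/8

ABO cross AO × BB → 1/2 B, 1/2 AB.
So P(type AB) = 1/2 per child.
P(none) = (1/2)^3 = 1/8; P(at least one) = 1 − 1/8 = 7/8.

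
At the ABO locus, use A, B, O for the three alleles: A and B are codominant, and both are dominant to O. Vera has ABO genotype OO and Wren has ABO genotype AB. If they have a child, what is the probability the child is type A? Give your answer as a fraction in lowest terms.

1/2

ABO cross OO × AB → offspring phenotypes: 1/2 A, 1/2 B.
So P(type A) = 1/2.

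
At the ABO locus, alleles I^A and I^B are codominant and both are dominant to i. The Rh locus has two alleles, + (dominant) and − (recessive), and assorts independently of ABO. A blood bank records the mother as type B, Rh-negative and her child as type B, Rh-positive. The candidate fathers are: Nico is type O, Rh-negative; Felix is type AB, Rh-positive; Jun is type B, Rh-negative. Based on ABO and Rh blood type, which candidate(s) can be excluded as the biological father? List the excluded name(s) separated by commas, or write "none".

Nico, Jun

A candidate is excluded only if no genotype consistent with his phenotype could produce a type B, Rh-positive child with a type B, Rh-negative mother.
Nico (type O, Rh-): no genotype consistent with that phenotype can produce a type-B Rh+ child with a type-B mother.
Jun (type B, Rh-): no genotype consistent with that phenotype can produce a type-B Rh+ child with a type-B mother.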